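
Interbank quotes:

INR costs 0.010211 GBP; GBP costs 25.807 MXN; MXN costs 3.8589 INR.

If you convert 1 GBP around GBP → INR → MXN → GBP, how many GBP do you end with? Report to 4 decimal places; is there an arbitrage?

Around GBP → INR → MXN → GBP: 1 ÷ 0.010211 ÷ 3.8589 ÷ 25.807 = 0.983401
Product < 1; profitable direction is GBP → MXN → INR → GBP.

0.9834 (arbitrage exists)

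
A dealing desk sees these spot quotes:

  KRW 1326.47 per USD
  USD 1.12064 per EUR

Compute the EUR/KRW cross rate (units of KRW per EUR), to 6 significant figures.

1 EUR × 1.12064 = 1.12064 USD
1.12064 USD × 1326.47 = 1486.5 KRW

EUR/KRW = 1486.50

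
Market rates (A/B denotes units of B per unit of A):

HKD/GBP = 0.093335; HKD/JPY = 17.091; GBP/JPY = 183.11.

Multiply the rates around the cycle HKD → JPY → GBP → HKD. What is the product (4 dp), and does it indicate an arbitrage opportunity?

Around HKD → JPY → GBP → HKD: 1 × 17.091 ÷ 183.11 ÷ 0.093335 = 1.000025
Product ≈ 1 (deviation 0.003%, within rounding noise).

1.0000 (no arbitrage)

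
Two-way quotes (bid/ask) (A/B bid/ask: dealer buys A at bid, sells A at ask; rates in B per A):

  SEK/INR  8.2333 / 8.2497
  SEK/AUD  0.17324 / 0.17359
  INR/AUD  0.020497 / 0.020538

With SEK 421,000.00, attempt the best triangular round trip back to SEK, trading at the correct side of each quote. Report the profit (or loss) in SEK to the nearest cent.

Best loop SEK → AUD → INR → SEK:
SEK 421,000.00 × 0.17324 (sell SEK at bid) = AUD 72,934.04
AUD 72,934.04 ÷ 0.020538 (buy INR at ask) = INR 3,551,175.38
INR 3,551,175.38 ÷ 8.2497 (buy SEK at ask) = SEK 430,461.15

Net profit: SEK 9,461.15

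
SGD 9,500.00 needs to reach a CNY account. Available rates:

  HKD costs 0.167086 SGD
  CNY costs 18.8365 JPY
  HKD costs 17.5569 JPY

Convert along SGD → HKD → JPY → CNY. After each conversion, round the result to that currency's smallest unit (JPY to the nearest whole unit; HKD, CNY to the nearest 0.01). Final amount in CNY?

CNY 52,994.56

SGD 9,500.00 ÷ 0.167086 = HKD 56,856.95
HKD 56,856.95 × 17.5569 = JPY 998,232
JPY 998,232 ÷ 18.8365 = CNY 52,994.56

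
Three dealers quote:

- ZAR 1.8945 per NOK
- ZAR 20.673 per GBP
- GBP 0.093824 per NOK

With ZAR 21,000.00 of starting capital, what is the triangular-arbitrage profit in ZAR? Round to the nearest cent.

Profit: ZAR 500.18

Profitable loop is ZAR → NOK → GBP → ZAR:
ZAR 21,000.00 ÷ 1.8945 = NOK 11,084.72
NOK 11,084.72 × 0.093824 = GBP 1,040.01
GBP 1,040.01 × 20.673 = ZAR 21,500.18
Profit = ZAR 21,500.18 − ZAR 21,000.00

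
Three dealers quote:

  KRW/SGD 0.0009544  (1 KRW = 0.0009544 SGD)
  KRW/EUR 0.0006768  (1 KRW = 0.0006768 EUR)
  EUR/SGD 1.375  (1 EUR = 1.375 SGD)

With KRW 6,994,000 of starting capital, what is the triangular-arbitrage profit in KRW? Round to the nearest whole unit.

Profit: KRW 178,871

Profitable loop is KRW → SGD → EUR → KRW:
KRW 6,994,000 × 0.0009544 = SGD 6,675.07
SGD 6,675.07 ÷ 1.375 = EUR 4,854.60
EUR 4,854.60 ÷ 0.0006768 = KRW 7,172,871
Profit = KRW 7,172,871 − KRW 6,994,000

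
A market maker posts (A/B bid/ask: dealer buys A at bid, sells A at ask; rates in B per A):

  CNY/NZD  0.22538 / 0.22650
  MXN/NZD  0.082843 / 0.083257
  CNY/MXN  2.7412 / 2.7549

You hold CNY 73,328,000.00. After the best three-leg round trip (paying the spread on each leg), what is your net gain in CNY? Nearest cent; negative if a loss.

Net profit: CNY 190,760.15

Best loop CNY → MXN → NZD → CNY:
CNY 73,328,000.00 × 2.7412 (sell CNY at bid) = MXN 201,006,713.60
MXN 201,006,713.60 × 0.082843 (sell MXN at bid) = NZD 16,651,999.17
NZD 16,651,999.17 ÷ 0.22650 (buy CNY at ask) = CNY 73,518,760.15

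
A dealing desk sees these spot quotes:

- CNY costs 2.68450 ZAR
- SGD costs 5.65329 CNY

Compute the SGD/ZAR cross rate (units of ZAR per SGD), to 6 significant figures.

1 SGD × 5.65329 = 5.65329 CNY
5.65329 CNY × 2.68450 = 15.1763 ZAR

SGD/ZAR = 15.1763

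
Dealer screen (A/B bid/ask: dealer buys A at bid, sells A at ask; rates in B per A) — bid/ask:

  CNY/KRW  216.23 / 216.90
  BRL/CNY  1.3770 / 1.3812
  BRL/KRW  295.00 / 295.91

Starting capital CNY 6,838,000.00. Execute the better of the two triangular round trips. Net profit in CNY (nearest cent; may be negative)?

Best loop CNY → KRW → BRL → CNY:
CNY 6,838,000.00 × 216.23 (sell CNY at bid) = KRW 1,478,580,740
KRW 1,478,580,740 ÷ 295.91 (buy BRL at ask) = BRL 4,996,724.48
BRL 4,996,724.48 × 1.3770 (sell BRL at bid) = CNY 6,880,489.60

Net profit: CNY 42,489.60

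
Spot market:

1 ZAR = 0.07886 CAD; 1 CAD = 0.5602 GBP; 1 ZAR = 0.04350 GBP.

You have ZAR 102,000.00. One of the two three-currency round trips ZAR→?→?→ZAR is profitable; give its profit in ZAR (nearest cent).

Profitable loop is ZAR → CAD → GBP → ZAR:
ZAR 102,000.00 × 0.07886 = CAD 8,043.72
CAD 8,043.72 × 0.5602 = GBP 4,506.09
GBP 4,506.09 ÷ 0.04350 = ZAR 103,588.32
Profit = ZAR 103,588.32 − ZAR 102,000.00

Profit: ZAR 1,588.32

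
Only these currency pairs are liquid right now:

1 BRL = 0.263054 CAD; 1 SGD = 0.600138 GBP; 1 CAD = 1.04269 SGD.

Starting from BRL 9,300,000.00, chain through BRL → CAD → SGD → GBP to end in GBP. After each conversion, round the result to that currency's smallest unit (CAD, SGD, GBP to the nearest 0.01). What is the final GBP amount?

GBP 1,530,855.48

BRL 9,300,000.00 × 0.263054 = CAD 2,446,402.20
CAD 2,446,402.20 × 1.04269 = SGD 2,550,839.11
SGD 2,550,839.11 × 0.600138 = GBP 1,530,855.48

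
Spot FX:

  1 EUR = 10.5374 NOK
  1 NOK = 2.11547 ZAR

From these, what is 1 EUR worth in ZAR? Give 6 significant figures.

EUR/ZAR = 22.2916

1 EUR × 10.5374 = 10.5374 NOK
10.5374 NOK × 2.11547 = 22.2916 ZAR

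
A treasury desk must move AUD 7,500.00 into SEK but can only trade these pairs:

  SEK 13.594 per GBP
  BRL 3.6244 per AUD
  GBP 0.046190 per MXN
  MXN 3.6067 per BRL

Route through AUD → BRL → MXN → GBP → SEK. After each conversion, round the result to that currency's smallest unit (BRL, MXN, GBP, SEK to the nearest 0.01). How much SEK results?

AUD 7,500.00 × 3.6244 = BRL 27,183.00
BRL 27,183.00 × 3.6067 = MXN 98,040.93
MXN 98,040.93 × 0.046190 = GBP 4,528.51
GBP 4,528.51 × 13.594 = SEK 61,560.56

SEK 61,560.56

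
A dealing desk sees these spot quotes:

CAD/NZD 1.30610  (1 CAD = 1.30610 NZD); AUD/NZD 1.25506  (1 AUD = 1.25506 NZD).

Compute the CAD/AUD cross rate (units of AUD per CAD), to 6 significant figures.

1 CAD × 1.30610 = 1.3061 NZD
1.3061 NZD ÷ 1.25506 = 1.04067 AUD

CAD/AUD = 1.04067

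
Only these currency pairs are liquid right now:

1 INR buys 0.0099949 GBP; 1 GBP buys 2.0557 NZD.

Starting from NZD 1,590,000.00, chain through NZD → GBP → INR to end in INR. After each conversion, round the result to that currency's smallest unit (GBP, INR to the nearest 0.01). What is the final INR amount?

NZD 1,590,000.00 ÷ 2.0557 = GBP 773,459.16
GBP 773,459.16 ÷ 0.0099949 = INR 77,385,382.55

INR 77,385,382.55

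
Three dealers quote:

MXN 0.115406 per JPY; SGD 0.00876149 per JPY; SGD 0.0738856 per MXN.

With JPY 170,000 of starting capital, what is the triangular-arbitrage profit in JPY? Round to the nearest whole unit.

Profit: JPY 4,678

Profitable loop is JPY → SGD → MXN → JPY:
JPY 170,000 × 0.00876149 = SGD 1,489.45
SGD 1,489.45 ÷ 0.0738856 = MXN 20,158.91
MXN 20,158.91 ÷ 0.115406 = JPY 174,678
Profit = JPY 174,678 − JPY 170,000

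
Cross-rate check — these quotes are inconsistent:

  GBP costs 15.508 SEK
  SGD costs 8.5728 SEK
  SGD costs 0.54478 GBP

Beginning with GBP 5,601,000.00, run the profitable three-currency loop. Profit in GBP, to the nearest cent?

Profit: GBP 82,440.49

Profitable loop is GBP → SGD → SEK → GBP:
GBP 5,601,000.00 ÷ 0.54478 = SGD 10,281,214.44
SGD 10,281,214.44 × 8.5728 = SEK 88,138,795.11
SEK 88,138,795.11 ÷ 15.508 = GBP 5,683,440.49
Profit = GBP 5,683,440.49 − GBP 5,601,000.00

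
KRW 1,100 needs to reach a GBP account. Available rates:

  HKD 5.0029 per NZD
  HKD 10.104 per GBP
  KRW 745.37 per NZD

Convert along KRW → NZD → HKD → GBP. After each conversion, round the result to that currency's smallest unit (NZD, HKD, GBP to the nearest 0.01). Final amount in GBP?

KRW 1,100 ÷ 745.37 = NZD 1.48
NZD 1.48 × 5.0029 = HKD 7.40
HKD 7.40 ÷ 10.104 = GBP 0.73

GBP 0.73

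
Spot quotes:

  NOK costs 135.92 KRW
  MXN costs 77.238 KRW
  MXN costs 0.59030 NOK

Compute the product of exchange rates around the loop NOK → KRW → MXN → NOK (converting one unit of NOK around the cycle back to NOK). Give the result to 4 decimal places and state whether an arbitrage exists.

1.0388 (arbitrage exists)

Around NOK → KRW → MXN → NOK: 1 × 135.92 ÷ 77.238 × 0.59030 = 1.038784
Product > 1; profitable direction is NOK → KRW → MXN → NOK.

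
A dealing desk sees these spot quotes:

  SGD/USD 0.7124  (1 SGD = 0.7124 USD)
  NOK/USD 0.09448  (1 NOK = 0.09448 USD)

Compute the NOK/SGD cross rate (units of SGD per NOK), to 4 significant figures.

1 NOK × 0.09448 = 0.09448 USD
0.09448 USD ÷ 0.7124 = 0.132622 SGD

NOK/SGD = 0.1326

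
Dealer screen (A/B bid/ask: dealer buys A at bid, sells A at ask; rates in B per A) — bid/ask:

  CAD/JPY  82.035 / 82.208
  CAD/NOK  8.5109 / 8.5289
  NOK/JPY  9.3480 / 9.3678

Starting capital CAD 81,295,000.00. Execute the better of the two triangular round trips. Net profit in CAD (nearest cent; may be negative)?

Best loop CAD → JPY → NOK → CAD:
CAD 81,295,000.00 × 82.035 (sell CAD at bid) = JPY 6,669,035,325
JPY 6,669,035,325 ÷ 9.3678 (buy NOK at ask) = NOK 711,910,515.28
NOK 711,910,515.28 ÷ 8.5289 (buy CAD at ask) = CAD 83,470,378.98

Net profit: CAD 2,175,378.98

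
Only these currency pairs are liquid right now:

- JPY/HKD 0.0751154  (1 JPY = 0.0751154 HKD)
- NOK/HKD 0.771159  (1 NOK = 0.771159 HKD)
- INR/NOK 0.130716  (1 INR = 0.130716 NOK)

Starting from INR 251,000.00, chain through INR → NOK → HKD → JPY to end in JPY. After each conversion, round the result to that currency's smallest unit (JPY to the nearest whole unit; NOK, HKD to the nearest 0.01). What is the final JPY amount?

JPY 336,835

INR 251,000.00 × 0.130716 = NOK 32,809.72
NOK 32,809.72 × 0.771159 = HKD 25,301.51
HKD 25,301.51 ÷ 0.0751154 = JPY 336,835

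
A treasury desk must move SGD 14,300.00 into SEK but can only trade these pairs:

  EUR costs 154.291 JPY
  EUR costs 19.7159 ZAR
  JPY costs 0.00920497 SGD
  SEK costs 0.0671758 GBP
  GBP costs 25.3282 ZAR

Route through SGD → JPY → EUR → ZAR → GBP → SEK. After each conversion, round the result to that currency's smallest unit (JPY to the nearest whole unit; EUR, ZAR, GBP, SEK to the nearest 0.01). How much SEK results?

SGD 14,300.00 ÷ 0.00920497 = JPY 1,553,509
JPY 1,553,509 ÷ 154.291 = EUR 10,068.69
EUR 10,068.69 × 19.7159 = ZAR 198,513.29
ZAR 198,513.29 ÷ 25.3282 = GBP 7,837.64
GBP 7,837.64 ÷ 0.0671758 = SEK 116,673.56

SEK 116,673.56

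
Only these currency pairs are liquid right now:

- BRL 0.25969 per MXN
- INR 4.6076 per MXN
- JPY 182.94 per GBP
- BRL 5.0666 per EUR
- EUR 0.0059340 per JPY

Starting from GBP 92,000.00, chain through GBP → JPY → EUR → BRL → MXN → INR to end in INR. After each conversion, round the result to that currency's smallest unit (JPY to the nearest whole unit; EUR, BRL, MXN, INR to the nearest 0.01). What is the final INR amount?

GBP 92,000.00 × 182.94 = JPY 16,830,480
JPY 16,830,480 × 0.0059340 = EUR 99,872.07
EUR 99,872.07 × 5.0666 = BRL 506,011.83
BRL 506,011.83 ÷ 0.25969 = MXN 1,948,522.58
MXN 1,948,522.58 × 4.6076 = INR 8,978,012.64

INR 8,978,012.64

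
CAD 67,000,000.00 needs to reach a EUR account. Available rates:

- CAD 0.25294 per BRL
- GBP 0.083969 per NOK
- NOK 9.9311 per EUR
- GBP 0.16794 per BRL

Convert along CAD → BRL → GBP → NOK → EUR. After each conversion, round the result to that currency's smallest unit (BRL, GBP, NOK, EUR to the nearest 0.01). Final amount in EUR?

EUR 53,345,169.72

CAD 67,000,000.00 ÷ 0.25294 = BRL 264,884,952.95
BRL 264,884,952.95 × 0.16794 = GBP 44,484,779.00
GBP 44,484,779.00 ÷ 0.083969 = NOK 529,776,215.03
NOK 529,776,215.03 ÷ 9.9311 = EUR 53,345,169.72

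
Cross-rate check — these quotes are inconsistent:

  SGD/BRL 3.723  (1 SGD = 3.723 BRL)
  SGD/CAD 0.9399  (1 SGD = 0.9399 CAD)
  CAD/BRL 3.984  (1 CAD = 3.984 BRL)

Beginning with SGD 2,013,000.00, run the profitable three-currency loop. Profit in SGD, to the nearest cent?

Profitable loop is SGD → CAD → BRL → SGD:
SGD 2,013,000.00 × 0.9399 = CAD 1,892,018.70
CAD 1,892,018.70 × 3.984 = BRL 7,537,802.50
BRL 7,537,802.50 ÷ 3.723 = SGD 2,024,658.21
Profit = SGD 2,024,658.21 − SGD 2,013,000.00

Profit: SGD 11,658.21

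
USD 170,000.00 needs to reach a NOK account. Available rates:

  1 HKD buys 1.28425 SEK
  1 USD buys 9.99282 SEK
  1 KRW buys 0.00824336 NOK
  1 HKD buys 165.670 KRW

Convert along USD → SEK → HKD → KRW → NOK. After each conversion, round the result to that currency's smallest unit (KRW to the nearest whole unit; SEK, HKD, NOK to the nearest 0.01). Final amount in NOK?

USD 170,000.00 × 9.99282 = SEK 1,698,779.40
SEK 1,698,779.40 ÷ 1.28425 = HKD 1,322,779.37
HKD 1,322,779.37 × 165.670 = KRW 219,144,858
KRW 219,144,858 × 0.00824336 = NOK 1,806,489.96

NOK 1,806,489.96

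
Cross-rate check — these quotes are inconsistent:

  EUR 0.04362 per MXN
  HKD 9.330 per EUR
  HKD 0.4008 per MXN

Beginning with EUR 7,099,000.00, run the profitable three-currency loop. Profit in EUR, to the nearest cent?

Profit: EUR 109,364.98

Profitable loop is EUR → HKD → MXN → EUR:
EUR 7,099,000.00 × 9.330 = HKD 66,233,670.00
HKD 66,233,670.00 ÷ 0.4008 = MXN 165,253,667.66
MXN 165,253,667.66 × 0.04362 = EUR 7,208,364.98
Profit = EUR 7,208,364.98 − EUR 7,099,000.00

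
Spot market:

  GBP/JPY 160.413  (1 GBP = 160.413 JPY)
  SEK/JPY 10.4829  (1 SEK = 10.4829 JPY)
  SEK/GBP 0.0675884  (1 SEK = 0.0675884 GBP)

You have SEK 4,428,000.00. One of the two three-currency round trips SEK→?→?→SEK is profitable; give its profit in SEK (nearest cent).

Profitable loop is SEK → GBP → JPY → SEK:
SEK 4,428,000.00 × 0.0675884 = GBP 299,281.44
GBP 299,281.44 × 160.413 = JPY 48,008,633
JPY 48,008,633 ÷ 10.4829 = SEK 4,579,709.13
Profit = SEK 4,579,709.13 − SEK 4,428,000.00

Profit: SEK 151,709.13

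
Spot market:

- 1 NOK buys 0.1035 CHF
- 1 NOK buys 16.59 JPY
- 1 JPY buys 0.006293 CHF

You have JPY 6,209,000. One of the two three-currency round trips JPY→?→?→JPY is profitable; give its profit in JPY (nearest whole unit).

Profitable loop is JPY → CHF → NOK → JPY:
JPY 6,209,000 × 0.006293 = CHF 39,073.24
CHF 39,073.24 ÷ 0.1035 = NOK 377,519.20
NOK 377,519.20 × 16.59 = JPY 6,263,043
Profit = JPY 6,263,043 − JPY 6,209,000

Profit: JPY 54,043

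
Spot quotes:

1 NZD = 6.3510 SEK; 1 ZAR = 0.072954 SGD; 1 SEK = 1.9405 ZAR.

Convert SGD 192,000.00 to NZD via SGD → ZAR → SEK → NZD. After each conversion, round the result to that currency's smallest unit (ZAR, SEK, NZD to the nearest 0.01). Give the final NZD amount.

SGD 192,000.00 ÷ 0.072954 = ZAR 2,631,795.38
ZAR 2,631,795.38 ÷ 1.9405 = SEK 1,356,246.01
SEK 1,356,246.01 ÷ 6.3510 = NZD 213,548.42

NZD 213,548.42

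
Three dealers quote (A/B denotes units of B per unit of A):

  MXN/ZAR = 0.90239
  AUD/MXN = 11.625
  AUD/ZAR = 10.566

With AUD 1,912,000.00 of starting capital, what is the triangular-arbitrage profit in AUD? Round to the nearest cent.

Profitable loop is AUD → ZAR → MXN → AUD:
AUD 1,912,000.00 × 10.566 = ZAR 20,202,192.00
ZAR 20,202,192.00 ÷ 0.90239 = MXN 22,387,428.94
MXN 22,387,428.94 ÷ 11.625 = AUD 1,925,800.34
Profit = AUD 1,925,800.34 − AUD 1,912,000.00

Profit: AUD 13,800.34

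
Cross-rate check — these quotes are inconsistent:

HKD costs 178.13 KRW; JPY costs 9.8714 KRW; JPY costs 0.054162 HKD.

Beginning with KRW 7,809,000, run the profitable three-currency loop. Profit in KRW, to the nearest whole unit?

Profit: KRW 180,920

Profitable loop is KRW → HKD → JPY → KRW:
KRW 7,809,000 ÷ 178.13 = HKD 43,838.77
HKD 43,838.77 ÷ 0.054162 = JPY 809,401
JPY 809,401 × 9.8714 = KRW 7,989,920
Profit = KRW 7,989,920 − KRW 7,809,000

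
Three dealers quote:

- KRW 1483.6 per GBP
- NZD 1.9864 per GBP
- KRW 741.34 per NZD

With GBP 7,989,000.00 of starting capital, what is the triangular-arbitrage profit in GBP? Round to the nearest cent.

Profit: GBP 59,688.24

Profitable loop is GBP → KRW → NZD → GBP:
GBP 7,989,000.00 × 1483.6 = KRW 11,852,480,400
KRW 11,852,480,400 ÷ 741.34 = NZD 15,987,914.32
NZD 15,987,914.32 ÷ 1.9864 = GBP 8,048,688.24
Profit = GBP 8,048,688.24 − GBP 7,989,000.00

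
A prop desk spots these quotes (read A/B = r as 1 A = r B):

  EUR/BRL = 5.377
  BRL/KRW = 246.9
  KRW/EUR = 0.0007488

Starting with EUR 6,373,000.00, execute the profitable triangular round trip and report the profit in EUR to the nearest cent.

Profit: EUR 37,869.79

Profitable loop is EUR → KRW → BRL → EUR:
EUR 6,373,000.00 ÷ 0.0007488 = KRW 8,510,950,855
KRW 8,510,950,855 ÷ 246.9 = BRL 34,471,246.88
BRL 34,471,246.88 ÷ 5.377 = EUR 6,410,869.79
Profit = EUR 6,410,869.79 − EUR 6,373,000.00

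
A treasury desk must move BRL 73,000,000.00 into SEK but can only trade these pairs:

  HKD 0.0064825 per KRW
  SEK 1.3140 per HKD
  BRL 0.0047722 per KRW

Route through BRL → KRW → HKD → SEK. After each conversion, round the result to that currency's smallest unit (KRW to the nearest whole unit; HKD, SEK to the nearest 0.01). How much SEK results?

BRL 73,000,000.00 ÷ 0.0047722 = KRW 15,296,928,042
KRW 15,296,928,042 × 0.0064825 = HKD 99,162,336.03
HKD 99,162,336.03 × 1.3140 = SEK 130,299,309.54

SEK 130,299,309.54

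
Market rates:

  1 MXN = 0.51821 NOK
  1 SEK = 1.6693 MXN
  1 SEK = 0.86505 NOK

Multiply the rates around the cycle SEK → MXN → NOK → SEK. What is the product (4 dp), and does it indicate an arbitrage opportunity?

Around SEK → MXN → NOK → SEK: 1 × 1.6693 × 0.51821 ÷ 0.86505 = 0.999998
Product ≈ 1 (deviation 0.000%, within rounding noise).

1.0000 (no arbitrage)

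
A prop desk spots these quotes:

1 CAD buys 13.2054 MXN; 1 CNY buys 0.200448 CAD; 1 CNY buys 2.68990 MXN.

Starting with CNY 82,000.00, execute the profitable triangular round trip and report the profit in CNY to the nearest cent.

Profitable loop is CNY → MXN → CAD → CNY:
CNY 82,000.00 × 2.68990 = MXN 220,571.80
MXN 220,571.80 ÷ 13.2054 = CAD 16,703.15
CAD 16,703.15 ÷ 0.200448 = CNY 83,329.10
Profit = CNY 83,329.10 − CNY 82,000.00

Profit: CNY 1,329.10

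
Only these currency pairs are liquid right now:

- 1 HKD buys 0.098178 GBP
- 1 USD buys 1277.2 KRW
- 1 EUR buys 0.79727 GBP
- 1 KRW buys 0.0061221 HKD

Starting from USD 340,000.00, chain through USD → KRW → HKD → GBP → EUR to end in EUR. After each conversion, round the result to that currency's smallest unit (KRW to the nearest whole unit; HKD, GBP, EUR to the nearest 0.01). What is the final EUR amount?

EUR 327,376.12

USD 340,000.00 × 1277.2 = KRW 434,248,000
KRW 434,248,000 × 0.0061221 = HKD 2,658,509.68
HKD 2,658,509.68 × 0.098178 = GBP 261,007.16
GBP 261,007.16 ÷ 0.79727 = EUR 327,376.12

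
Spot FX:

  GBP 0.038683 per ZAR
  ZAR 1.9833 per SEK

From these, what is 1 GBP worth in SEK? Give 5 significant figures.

1 GBP ÷ 0.038683 = 25.8511 ZAR
25.8511 ZAR ÷ 1.9833 = 13.0344 SEK

GBP/SEK = 13.034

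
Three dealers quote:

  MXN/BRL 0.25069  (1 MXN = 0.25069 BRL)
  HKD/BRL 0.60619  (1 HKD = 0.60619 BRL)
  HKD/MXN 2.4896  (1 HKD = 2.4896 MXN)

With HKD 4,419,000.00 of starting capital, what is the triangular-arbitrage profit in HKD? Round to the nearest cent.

Profitable loop is HKD → MXN → BRL → HKD:
HKD 4,419,000.00 × 2.4896 = MXN 11,001,542.40
MXN 11,001,542.40 × 0.25069 = BRL 2,757,976.66
BRL 2,757,976.66 ÷ 0.60619 = HKD 4,549,690.14
Profit = HKD 4,549,690.14 − HKD 4,419,000.00

Profit: HKD 130,690.14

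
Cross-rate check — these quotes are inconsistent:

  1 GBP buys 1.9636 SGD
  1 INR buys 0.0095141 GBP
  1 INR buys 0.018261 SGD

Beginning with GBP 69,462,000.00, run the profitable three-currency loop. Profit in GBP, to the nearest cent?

Profitable loop is GBP → SGD → INR → GBP:
GBP 69,462,000.00 × 1.9636 = SGD 136,395,583.20
SGD 136,395,583.20 ÷ 0.018261 = INR 7,469,228,585.51
INR 7,469,228,585.51 × 0.0095141 = GBP 71,062,987.69
Profit = GBP 71,062,987.69 − GBP 69,462,000.00

Profit: GBP 1,600,987.69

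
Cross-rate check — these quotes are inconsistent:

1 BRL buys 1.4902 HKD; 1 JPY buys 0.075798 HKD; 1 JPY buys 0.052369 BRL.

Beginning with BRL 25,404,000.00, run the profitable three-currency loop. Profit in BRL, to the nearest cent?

Profit: BRL 751,510.30

Profitable loop is BRL → HKD → JPY → BRL:
BRL 25,404,000.00 × 1.4902 = HKD 37,857,040.80
HKD 37,857,040.80 ÷ 0.075798 = JPY 499,446,434
JPY 499,446,434 × 0.052369 = BRL 26,155,510.30
Profit = BRL 26,155,510.30 − BRL 25,404,000.00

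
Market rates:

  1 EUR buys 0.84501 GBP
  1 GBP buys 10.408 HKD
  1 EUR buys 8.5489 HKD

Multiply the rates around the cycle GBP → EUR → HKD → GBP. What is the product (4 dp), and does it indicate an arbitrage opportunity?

Around GBP → EUR → HKD → GBP: 1 ÷ 0.84501 × 8.5489 ÷ 10.408 = 0.972033
Product < 1; profitable direction is GBP → HKD → EUR → GBP.

0.9720 (arbitrage exists)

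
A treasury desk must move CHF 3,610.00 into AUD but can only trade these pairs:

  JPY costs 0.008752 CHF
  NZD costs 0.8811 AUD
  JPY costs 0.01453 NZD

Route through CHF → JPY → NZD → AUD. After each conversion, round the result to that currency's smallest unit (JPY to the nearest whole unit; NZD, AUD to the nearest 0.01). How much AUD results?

CHF 3,610.00 ÷ 0.008752 = JPY 412,477
JPY 412,477 × 0.01453 = NZD 5,993.29
NZD 5,993.29 × 0.8811 = AUD 5,280.69

AUD 5,280.69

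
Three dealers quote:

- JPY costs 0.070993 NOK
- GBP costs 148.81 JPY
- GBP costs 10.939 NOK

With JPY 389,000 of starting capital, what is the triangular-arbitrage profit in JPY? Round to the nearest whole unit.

Profit: JPY 13,791

Profitable loop is JPY → GBP → NOK → JPY:
JPY 389,000 ÷ 148.81 = GBP 2,614.07
GBP 2,614.07 × 10.939 = NOK 28,595.33
NOK 28,595.33 ÷ 0.070993 = JPY 402,791
Profit = JPY 402,791 − JPY 389,000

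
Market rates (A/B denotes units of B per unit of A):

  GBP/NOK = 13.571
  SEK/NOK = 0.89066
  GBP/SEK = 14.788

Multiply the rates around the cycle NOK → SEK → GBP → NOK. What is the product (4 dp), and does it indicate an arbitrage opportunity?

1.0304 (arbitrage exists)

Around NOK → SEK → GBP → NOK: 1 ÷ 0.89066 ÷ 14.788 × 13.571 = 1.030363
Product > 1; profitable direction is NOK → SEK → GBP → NOK.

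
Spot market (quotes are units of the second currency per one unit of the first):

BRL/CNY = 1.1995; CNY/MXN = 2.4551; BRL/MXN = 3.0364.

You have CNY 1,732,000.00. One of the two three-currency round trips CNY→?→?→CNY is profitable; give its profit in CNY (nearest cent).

Profit: CNY 53,818.97

Profitable loop is CNY → BRL → MXN → CNY:
CNY 1,732,000.00 ÷ 1.1995 = BRL 1,443,934.97
BRL 1,443,934.97 × 3.0364 = MXN 4,384,364.15
MXN 4,384,364.15 ÷ 2.4551 = CNY 1,785,818.97
Profit = CNY 1,785,818.97 − CNY 1,732,000.00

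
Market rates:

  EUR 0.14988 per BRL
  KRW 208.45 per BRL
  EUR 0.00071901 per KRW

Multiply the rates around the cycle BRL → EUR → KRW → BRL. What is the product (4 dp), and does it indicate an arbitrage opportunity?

Around BRL → EUR → KRW → BRL: 1 × 0.14988 ÷ 0.00071901 ÷ 208.45 = 1.000016
Product ≈ 1 (deviation 0.002%, within rounding noise).

1.0000 (no arbitrage)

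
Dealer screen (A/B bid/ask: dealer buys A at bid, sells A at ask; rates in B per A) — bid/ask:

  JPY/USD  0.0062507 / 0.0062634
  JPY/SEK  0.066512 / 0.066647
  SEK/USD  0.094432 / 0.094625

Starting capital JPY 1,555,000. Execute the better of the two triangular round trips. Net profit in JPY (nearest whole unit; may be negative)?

Net profit: JPY 4,335

Best loop JPY → SEK → USD → JPY:
JPY 1,555,000 × 0.066512 (sell JPY at bid) = SEK 103,426.16
SEK 103,426.16 × 0.094432 (sell SEK at bid) = USD 9,766.74
USD 9,766.74 ÷ 0.0062634 (buy JPY at ask) = JPY 1,559,335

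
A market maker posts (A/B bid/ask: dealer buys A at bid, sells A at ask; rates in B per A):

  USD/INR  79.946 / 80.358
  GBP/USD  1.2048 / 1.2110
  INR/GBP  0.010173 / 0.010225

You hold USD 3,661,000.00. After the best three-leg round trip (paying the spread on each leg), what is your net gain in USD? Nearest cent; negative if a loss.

Net profit: USD 18,282.63

Best loop USD → GBP → INR → USD:
USD 3,661,000.00 ÷ 1.2110 (buy GBP at ask) = GBP 3,023,121.39
GBP 3,023,121.39 ÷ 0.010225 (buy INR at ask) = INR 295,659,793.38
INR 295,659,793.38 ÷ 80.358 (buy USD at ask) = USD 3,679,282.63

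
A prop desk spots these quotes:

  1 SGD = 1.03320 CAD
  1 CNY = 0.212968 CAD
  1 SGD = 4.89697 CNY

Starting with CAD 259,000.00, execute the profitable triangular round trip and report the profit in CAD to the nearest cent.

Profit: CAD 2,431.05

Profitable loop is CAD → SGD → CNY → CAD:
CAD 259,000.00 ÷ 1.03320 = SGD 250,677.51
SGD 250,677.51 × 4.89697 = CNY 1,227,560.23
CNY 1,227,560.23 × 0.212968 = CAD 261,431.05
Profit = CAD 261,431.05 − CAD 259,000.00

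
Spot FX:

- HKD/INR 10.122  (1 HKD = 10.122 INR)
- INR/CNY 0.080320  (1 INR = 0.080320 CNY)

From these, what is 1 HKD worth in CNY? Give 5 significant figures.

HKD/CNY = 0.81300

1 HKD × 10.122 = 10.122 INR
10.122 INR × 0.080320 = 0.812999 CNY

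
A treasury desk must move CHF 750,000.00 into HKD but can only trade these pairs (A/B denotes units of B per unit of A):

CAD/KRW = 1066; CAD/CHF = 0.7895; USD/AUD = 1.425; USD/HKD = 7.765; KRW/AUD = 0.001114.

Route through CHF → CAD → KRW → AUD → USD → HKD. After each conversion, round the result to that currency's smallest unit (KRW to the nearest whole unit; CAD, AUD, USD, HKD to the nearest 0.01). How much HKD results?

HKD 6,147,210.94

CHF 750,000.00 ÷ 0.7895 = CAD 949,968.33
CAD 949,968.33 × 1066 = KRW 1,012,666,240
KRW 1,012,666,240 × 0.001114 = AUD 1,128,110.19
AUD 1,128,110.19 ÷ 1.425 = USD 791,656.27
USD 791,656.27 × 7.765 = HKD 6,147,210.94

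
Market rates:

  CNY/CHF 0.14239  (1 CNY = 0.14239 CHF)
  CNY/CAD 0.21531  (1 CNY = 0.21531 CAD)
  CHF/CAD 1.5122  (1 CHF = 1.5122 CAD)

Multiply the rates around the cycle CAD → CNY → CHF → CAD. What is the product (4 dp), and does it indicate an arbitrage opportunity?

Around CAD → CNY → CHF → CAD: 1 ÷ 0.21531 × 0.14239 × 1.5122 = 1.000056
Product ≈ 1 (deviation 0.006%, within rounding noise).

1.0001 (no arbitrage)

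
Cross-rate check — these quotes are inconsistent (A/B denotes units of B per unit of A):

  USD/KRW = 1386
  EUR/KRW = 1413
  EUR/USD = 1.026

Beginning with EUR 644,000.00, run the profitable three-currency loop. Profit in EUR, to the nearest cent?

Profitable loop is EUR → USD → KRW → EUR:
EUR 644,000.00 × 1.026 = USD 660,744.00
USD 660,744.00 × 1386 = KRW 915,791,184
KRW 915,791,184 ÷ 1413 = EUR 648,118.32
Profit = EUR 648,118.32 − EUR 644,000.00

Profit: EUR 4,118.32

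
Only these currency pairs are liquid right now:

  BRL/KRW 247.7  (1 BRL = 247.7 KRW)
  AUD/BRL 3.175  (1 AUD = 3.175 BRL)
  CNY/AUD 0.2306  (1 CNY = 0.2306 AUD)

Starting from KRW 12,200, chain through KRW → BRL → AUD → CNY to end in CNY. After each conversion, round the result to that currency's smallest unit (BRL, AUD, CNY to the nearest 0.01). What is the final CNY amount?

KRW 12,200 ÷ 247.7 = BRL 49.25
BRL 49.25 ÷ 3.175 = AUD 15.51
AUD 15.51 ÷ 0.2306 = CNY 67.26

CNY 67.26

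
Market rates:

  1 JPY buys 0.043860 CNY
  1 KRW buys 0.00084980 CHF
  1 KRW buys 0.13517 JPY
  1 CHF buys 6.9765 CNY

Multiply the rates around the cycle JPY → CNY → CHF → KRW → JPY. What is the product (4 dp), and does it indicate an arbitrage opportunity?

Around JPY → CNY → CHF → KRW → JPY: 1 × 0.043860 ÷ 6.9765 ÷ 0.00084980 × 0.13517 = 0.999988
Product ≈ 1 (deviation 0.001%, within rounding noise).

1.0000 (no arbitrage)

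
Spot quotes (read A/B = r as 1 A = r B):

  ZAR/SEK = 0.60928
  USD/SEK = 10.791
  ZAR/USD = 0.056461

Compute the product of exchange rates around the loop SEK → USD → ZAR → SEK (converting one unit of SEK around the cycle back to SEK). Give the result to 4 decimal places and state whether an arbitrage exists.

1.0000 (no arbitrage)

Around SEK → USD → ZAR → SEK: 1 ÷ 10.791 ÷ 0.056461 × 0.60928 = 1.000015
Product ≈ 1 (deviation 0.002%, within rounding noise).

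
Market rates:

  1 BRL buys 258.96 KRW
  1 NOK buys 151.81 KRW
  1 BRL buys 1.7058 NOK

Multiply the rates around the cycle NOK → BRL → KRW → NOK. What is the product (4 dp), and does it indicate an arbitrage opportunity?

1.0000 (no arbitrage)

Around NOK → BRL → KRW → NOK: 1 ÷ 1.7058 × 258.96 ÷ 151.81 = 1.000010
Product ≈ 1 (deviation 0.001%, within rounding noise).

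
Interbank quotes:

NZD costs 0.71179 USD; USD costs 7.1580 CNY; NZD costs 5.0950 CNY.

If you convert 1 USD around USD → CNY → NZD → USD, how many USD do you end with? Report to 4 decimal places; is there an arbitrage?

1.0000 (no arbitrage)

Around USD → CNY → NZD → USD: 1 × 7.1580 ÷ 5.0950 × 0.71179 = 0.999999
Product ≈ 1 (deviation 0.000%, within rounding noise).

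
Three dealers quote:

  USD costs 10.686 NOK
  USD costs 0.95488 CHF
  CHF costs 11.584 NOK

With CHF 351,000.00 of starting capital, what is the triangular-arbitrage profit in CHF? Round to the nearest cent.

Profitable loop is CHF → NOK → USD → CHF:
CHF 351,000.00 × 11.584 = NOK 4,065,984.00
NOK 4,065,984.00 ÷ 10.686 = USD 380,496.35
USD 380,496.35 × 0.95488 = CHF 363,328.36
Profit = CHF 363,328.36 − CHF 351,000.00

Profit: CHF 12,328.36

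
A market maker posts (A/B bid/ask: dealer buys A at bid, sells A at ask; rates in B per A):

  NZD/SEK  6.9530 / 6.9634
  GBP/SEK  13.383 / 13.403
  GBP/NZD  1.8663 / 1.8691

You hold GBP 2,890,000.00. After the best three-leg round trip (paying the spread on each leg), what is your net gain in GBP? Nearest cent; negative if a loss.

Net profit: GBP 81,648.52

Best loop GBP → SEK → NZD → GBP:
GBP 2,890,000.00 × 13.383 (sell GBP at bid) = SEK 38,676,870.00
SEK 38,676,870.00 ÷ 6.9634 (buy NZD at ask) = NZD 5,554,308.24
NZD 5,554,308.24 ÷ 1.8691 (buy GBP at ask) = GBP 2,971,648.52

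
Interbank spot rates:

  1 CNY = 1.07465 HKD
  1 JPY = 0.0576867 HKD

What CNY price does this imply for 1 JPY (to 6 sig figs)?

1 JPY × 0.0576867 = 0.0576867 HKD
0.0576867 HKD ÷ 1.07465 = 0.0536795 CNY

JPY/CNY = 0.0536795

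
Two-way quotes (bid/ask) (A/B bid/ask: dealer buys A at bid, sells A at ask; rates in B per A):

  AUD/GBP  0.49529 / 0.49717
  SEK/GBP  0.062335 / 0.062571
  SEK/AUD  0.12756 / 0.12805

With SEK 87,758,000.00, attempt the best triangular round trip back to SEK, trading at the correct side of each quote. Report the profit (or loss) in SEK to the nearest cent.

Net profit: SEK 853,010.96

Best loop SEK → AUD → GBP → SEK:
SEK 87,758,000.00 × 0.12756 (sell SEK at bid) = AUD 11,194,410.48
AUD 11,194,410.48 × 0.49529 (sell AUD at bid) = GBP 5,544,479.57
GBP 5,544,479.57 ÷ 0.062571 (buy SEK at ask) = SEK 88,611,010.96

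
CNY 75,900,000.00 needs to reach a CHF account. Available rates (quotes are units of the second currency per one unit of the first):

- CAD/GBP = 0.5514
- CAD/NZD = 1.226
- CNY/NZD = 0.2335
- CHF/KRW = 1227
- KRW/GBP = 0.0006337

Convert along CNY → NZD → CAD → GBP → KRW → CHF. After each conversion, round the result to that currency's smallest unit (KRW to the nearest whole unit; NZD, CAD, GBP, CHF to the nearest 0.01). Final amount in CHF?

CNY 75,900,000.00 × 0.2335 = NZD 17,722,650.00
NZD 17,722,650.00 ÷ 1.226 = CAD 14,455,668.84
CAD 14,455,668.84 × 0.5514 = GBP 7,970,855.80
GBP 7,970,855.80 ÷ 0.0006337 = KRW 12,578,279,628
KRW 12,578,279,628 ÷ 1227 = CHF 10,251,246.64

CHF 10,251,246.64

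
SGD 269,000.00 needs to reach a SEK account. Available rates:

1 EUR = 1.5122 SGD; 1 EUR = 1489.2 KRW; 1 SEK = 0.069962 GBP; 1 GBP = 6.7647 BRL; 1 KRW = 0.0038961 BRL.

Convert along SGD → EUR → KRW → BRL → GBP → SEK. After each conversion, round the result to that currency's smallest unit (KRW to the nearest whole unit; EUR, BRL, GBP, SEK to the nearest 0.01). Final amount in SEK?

SEK 2,180,797.86

SGD 269,000.00 ÷ 1.5122 = EUR 177,886.52
EUR 177,886.52 × 1489.2 = KRW 264,908,606
KRW 264,908,606 × 0.0038961 = BRL 1,032,110.42
BRL 1,032,110.42 ÷ 6.7647 = GBP 152,572.98
GBP 152,572.98 ÷ 0.069962 = SEK 2,180,797.86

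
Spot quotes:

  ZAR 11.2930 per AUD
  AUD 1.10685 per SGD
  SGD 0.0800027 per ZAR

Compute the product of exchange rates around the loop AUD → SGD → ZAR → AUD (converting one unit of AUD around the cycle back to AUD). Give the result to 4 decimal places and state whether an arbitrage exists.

1.0000 (no arbitrage)

Around AUD → SGD → ZAR → AUD: 1 ÷ 1.10685 ÷ 0.0800027 ÷ 11.2930 = 0.999994
Product ≈ 1 (deviation 0.001%, within rounding noise).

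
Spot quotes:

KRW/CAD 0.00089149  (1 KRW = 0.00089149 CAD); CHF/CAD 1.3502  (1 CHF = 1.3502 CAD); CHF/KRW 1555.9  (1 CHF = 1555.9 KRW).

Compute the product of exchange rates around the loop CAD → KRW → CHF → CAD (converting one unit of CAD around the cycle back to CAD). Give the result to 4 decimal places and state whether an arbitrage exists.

0.9734 (arbitrage exists)

Around CAD → KRW → CHF → CAD: 1 ÷ 0.00089149 ÷ 1555.9 × 1.3502 = 0.973419
Product < 1; profitable direction is CAD → CHF → KRW → CAD.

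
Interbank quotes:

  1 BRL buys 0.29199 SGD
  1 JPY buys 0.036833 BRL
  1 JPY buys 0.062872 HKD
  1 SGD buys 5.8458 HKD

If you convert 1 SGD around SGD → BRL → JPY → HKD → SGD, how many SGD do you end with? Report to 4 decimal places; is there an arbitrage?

Around SGD → BRL → JPY → HKD → SGD: 1 ÷ 0.29199 ÷ 0.036833 × 0.062872 ÷ 5.8458 = 1.000019
Product ≈ 1 (deviation 0.002%, within rounding noise).

1.0000 (no arbitrage)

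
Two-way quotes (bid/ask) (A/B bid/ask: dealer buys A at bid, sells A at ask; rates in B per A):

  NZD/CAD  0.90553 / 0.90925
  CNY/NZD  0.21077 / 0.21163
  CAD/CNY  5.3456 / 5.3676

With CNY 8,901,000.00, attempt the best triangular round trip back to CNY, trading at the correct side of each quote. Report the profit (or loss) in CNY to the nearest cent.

Best loop CNY → NZD → CAD → CNY:
CNY 8,901,000.00 × 0.21077 (sell CNY at bid) = NZD 1,876,063.77
NZD 1,876,063.77 × 0.90553 (sell NZD at bid) = CAD 1,698,832.03
CAD 1,698,832.03 × 5.3456 (sell CAD at bid) = CNY 9,081,276.48

Net profit: CNY 180,276.48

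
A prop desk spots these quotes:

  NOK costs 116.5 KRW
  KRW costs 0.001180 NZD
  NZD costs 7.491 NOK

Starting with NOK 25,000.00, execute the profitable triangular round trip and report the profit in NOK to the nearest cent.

Profit: NOK 744.69

Profitable loop is NOK → KRW → NZD → NOK:
NOK 25,000.00 × 116.5 = KRW 2,912,500
KRW 2,912,500 × 0.001180 = NZD 3,436.75
NZD 3,436.75 × 7.491 = NOK 25,744.69
Profit = NOK 25,744.69 − NOK 25,000.00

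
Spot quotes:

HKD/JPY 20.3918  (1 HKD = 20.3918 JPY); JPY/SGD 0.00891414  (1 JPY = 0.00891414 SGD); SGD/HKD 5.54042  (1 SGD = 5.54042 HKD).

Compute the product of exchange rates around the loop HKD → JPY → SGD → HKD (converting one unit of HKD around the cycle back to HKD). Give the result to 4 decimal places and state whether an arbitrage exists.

Around HKD → JPY → SGD → HKD: 1 × 20.3918 × 0.00891414 × 5.54042 = 1.007112
Product > 1; profitable direction is HKD → JPY → SGD → HKD.

1.0071 (arbitrage exists)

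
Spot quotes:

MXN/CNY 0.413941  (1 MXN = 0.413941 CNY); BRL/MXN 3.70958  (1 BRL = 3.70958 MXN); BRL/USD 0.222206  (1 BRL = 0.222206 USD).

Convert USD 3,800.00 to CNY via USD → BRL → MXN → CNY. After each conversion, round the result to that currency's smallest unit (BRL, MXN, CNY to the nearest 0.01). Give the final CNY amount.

USD 3,800.00 ÷ 0.222206 = BRL 17,101.25
BRL 17,101.25 × 3.70958 = MXN 63,438.45
MXN 63,438.45 × 0.413941 = CNY 26,259.78

CNY 26,259.78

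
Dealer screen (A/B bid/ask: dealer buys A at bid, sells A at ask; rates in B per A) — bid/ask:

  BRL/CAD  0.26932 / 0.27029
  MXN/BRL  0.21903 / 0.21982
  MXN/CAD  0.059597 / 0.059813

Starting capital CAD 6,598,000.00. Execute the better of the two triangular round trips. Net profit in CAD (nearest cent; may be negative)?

Net profit: CAD 20,194.53

Best loop CAD → BRL → MXN → CAD:
CAD 6,598,000.00 ÷ 0.27029 (buy BRL at ask) = BRL 24,410,818.01
BRL 24,410,818.01 ÷ 0.21982 (buy MXN at ask) = MXN 111,049,122.06
MXN 111,049,122.06 × 0.059597 (sell MXN at bid) = CAD 6,618,194.53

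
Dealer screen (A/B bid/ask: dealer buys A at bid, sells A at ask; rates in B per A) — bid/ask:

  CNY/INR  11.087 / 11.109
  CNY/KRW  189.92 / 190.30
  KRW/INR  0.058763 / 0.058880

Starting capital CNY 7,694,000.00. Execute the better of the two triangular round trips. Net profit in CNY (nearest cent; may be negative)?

Best loop CNY → KRW → INR → CNY:
CNY 7,694,000.00 × 189.92 (sell CNY at bid) = KRW 1,461,244,480
KRW 1,461,244,480 × 0.058763 (sell KRW at bid) = INR 85,867,109.38
INR 85,867,109.38 ÷ 11.109 (buy CNY at ask) = CNY 7,729,508.45

Net profit: CNY 35,508.45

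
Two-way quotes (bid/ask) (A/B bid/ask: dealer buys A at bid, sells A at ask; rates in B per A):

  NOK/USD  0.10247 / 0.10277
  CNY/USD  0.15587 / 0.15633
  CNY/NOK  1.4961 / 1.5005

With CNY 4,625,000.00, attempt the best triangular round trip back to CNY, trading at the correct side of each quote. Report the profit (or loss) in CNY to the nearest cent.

Net profit: CNY 49,895.60

Best loop CNY → USD → NOK → CNY:
CNY 4,625,000.00 × 0.15587 (sell CNY at bid) = USD 720,898.75
USD 720,898.75 ÷ 0.10277 (buy NOK at ask) = NOK 7,014,680.84
NOK 7,014,680.84 ÷ 1.5005 (buy CNY at ask) = CNY 4,674,895.60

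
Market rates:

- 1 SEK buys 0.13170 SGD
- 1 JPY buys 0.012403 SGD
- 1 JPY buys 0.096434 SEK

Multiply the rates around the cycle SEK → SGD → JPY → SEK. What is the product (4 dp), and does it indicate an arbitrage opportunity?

1.0240 (arbitrage exists)

Around SEK → SGD → JPY → SEK: 1 × 0.13170 ÷ 0.012403 × 0.096434 = 1.023975
Product > 1; profitable direction is SEK → SGD → JPY → SEK.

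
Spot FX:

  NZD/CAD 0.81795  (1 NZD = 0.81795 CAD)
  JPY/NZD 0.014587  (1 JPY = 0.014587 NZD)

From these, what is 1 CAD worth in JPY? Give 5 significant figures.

1 CAD ÷ 0.81795 = 1.22257 NZD
1.22257 NZD ÷ 0.014587 = 83.8122 JPY

CAD/JPY = 83.812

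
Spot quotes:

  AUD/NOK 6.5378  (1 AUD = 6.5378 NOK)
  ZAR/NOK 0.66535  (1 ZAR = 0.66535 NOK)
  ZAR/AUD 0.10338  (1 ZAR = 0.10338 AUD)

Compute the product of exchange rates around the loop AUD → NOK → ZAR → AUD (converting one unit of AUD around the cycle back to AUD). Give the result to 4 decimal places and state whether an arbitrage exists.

1.0158 (arbitrage exists)

Around AUD → NOK → ZAR → AUD: 1 × 6.5378 ÷ 0.66535 × 0.10338 = 1.015823
Product > 1; profitable direction is AUD → NOK → ZAR → AUD.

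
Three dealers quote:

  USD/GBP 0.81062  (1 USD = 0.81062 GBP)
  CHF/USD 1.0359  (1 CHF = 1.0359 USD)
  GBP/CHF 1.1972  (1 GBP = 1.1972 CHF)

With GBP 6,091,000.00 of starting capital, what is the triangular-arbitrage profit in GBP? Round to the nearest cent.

Profitable loop is GBP → CHF → USD → GBP:
GBP 6,091,000.00 × 1.1972 = CHF 7,292,145.20
CHF 7,292,145.20 × 1.0359 = USD 7,553,933.21
USD 7,553,933.21 × 0.81062 = GBP 6,123,369.34
Profit = GBP 6,123,369.34 − GBP 6,091,000.00

Profit: GBP 32,369.34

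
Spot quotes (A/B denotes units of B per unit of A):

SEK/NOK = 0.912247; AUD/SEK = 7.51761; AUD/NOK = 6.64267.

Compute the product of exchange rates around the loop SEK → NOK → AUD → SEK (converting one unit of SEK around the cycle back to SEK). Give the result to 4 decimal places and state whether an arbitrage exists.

1.0324 (arbitrage exists)

Around SEK → NOK → AUD → SEK: 1 × 0.912247 ÷ 6.64267 × 7.51761 = 1.032404
Product > 1; profitable direction is SEK → NOK → AUD → SEK.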